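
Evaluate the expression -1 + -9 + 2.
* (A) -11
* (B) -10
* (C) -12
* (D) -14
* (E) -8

First: -1 + -9 = -10
Then: -10 + 2 = -8
E) -8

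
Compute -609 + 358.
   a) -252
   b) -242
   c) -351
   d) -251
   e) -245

-609 + 358 = -251
d) -251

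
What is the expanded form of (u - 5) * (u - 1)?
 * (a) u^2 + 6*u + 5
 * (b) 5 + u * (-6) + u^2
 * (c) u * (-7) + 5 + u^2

Expanding (u - 5) * (u - 1):
= 5 + u * (-6) + u^2
b) 5 + u * (-6) + u^2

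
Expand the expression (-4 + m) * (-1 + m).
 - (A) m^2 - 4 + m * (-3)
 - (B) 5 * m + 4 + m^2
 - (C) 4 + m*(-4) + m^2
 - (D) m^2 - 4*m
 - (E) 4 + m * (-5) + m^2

Expanding (-4 + m) * (-1 + m):
= 4 + m * (-5) + m^2
E) 4 + m * (-5) + m^2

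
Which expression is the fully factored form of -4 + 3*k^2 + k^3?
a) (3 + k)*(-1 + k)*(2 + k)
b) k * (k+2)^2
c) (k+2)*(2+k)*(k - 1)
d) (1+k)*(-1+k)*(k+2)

We need to factor -4 + 3*k^2 + k^3.
The factored form is (k+2)*(2+k)*(k - 1).
c) (k+2)*(2+k)*(k - 1)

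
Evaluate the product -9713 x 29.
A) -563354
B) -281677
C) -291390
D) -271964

-9713 * 29 = -281677
B) -281677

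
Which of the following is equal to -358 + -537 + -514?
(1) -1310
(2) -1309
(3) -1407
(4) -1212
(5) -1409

First: -358 + -537 = -895
Then: -895 + -514 = -1409
5) -1409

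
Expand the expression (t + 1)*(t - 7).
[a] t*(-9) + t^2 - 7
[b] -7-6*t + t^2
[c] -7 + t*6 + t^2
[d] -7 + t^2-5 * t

Expanding (t + 1)*(t - 7):
= -7-6*t + t^2
b) -7-6*t + t^2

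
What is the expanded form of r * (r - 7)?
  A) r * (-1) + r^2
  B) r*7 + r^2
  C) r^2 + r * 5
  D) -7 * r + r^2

Expanding r * (r - 7):
= -7 * r + r^2
D) -7 * r + r^2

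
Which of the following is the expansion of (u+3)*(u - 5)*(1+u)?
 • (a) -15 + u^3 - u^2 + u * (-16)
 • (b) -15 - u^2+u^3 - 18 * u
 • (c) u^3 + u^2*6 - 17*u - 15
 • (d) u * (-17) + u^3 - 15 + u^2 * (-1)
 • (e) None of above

Expanding (u+3)*(u - 5)*(1+u):
= u * (-17) + u^3 - 15 + u^2 * (-1)
d) u * (-17) + u^3 - 15 + u^2 * (-1)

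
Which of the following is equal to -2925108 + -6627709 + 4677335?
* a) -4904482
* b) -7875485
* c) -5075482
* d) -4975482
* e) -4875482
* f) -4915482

First: -2925108 + -6627709 = -9552817
Then: -9552817 + 4677335 = -4875482
e) -4875482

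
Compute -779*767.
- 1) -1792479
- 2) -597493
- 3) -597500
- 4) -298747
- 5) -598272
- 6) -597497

-779 * 767 = -597493
2) -597493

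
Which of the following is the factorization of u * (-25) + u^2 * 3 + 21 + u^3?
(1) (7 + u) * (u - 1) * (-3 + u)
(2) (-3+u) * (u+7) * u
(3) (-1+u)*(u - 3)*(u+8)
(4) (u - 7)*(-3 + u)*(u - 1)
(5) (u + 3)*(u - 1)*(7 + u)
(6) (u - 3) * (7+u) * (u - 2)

We need to factor u * (-25) + u^2 * 3 + 21 + u^3.
The factored form is (7 + u) * (u - 1) * (-3 + u).
1) (7 + u) * (u - 1) * (-3 + u)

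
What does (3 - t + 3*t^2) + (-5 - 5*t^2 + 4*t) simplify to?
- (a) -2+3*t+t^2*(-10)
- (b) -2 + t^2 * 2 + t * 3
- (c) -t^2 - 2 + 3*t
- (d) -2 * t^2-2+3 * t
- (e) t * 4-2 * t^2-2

Adding the polynomials and combining like terms:
(3 - t + 3*t^2) + (-5 - 5*t^2 + 4*t)
= -2 * t^2-2+3 * t
d) -2 * t^2-2+3 * t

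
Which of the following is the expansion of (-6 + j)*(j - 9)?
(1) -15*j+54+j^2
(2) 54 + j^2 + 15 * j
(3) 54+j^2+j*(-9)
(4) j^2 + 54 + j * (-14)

Expanding (-6 + j)*(j - 9):
= -15*j+54+j^2
1) -15*j+54+j^2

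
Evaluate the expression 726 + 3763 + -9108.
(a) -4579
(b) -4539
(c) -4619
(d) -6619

First: 726 + 3763 = 4489
Then: 4489 + -9108 = -4619
c) -4619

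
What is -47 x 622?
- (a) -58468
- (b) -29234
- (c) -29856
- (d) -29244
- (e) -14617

-47 * 622 = -29234
b) -29234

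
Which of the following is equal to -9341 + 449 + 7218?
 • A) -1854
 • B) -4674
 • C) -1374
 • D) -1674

First: -9341 + 449 = -8892
Then: -8892 + 7218 = -1674
D) -1674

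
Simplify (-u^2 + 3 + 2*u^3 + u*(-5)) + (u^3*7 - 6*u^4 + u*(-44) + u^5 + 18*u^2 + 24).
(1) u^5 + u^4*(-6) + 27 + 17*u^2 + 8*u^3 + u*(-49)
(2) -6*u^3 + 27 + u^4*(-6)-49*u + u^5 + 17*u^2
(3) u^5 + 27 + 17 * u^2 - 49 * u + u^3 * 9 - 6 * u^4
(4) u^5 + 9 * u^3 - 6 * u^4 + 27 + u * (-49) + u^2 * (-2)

Adding the polynomials and combining like terms:
(-u^2 + 3 + 2*u^3 + u*(-5)) + (u^3*7 - 6*u^4 + u*(-44) + u^5 + 18*u^2 + 24)
= u^5 + 27 + 17 * u^2 - 49 * u + u^3 * 9 - 6 * u^4
3) u^5 + 27 + 17 * u^2 - 49 * u + u^3 * 9 - 6 * u^4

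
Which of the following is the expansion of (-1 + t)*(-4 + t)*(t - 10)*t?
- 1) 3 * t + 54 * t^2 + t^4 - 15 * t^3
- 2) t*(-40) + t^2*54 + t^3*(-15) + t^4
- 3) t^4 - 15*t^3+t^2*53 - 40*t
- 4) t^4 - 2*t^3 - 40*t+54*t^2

Expanding (-1 + t)*(-4 + t)*(t - 10)*t:
= t*(-40) + t^2*54 + t^3*(-15) + t^4
2) t*(-40) + t^2*54 + t^3*(-15) + t^4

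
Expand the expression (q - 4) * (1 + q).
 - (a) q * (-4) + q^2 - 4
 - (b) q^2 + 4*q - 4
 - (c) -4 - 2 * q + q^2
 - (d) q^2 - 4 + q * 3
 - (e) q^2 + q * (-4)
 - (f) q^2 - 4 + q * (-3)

Expanding (q - 4) * (1 + q):
= q^2 - 4 + q * (-3)
f) q^2 - 4 + q * (-3)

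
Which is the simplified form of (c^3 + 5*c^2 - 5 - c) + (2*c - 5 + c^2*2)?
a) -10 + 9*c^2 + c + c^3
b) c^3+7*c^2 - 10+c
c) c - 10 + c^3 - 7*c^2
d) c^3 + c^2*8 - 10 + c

Adding the polynomials and combining like terms:
(c^3 + 5*c^2 - 5 - c) + (2*c - 5 + c^2*2)
= c^3+7*c^2 - 10+c
b) c^3+7*c^2 - 10+c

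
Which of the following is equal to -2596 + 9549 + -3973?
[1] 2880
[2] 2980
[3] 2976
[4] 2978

First: -2596 + 9549 = 6953
Then: 6953 + -3973 = 2980
2) 2980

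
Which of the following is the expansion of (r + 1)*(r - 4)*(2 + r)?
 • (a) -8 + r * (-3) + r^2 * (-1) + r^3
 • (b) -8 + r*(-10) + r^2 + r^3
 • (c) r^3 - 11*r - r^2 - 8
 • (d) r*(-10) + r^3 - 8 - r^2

Expanding (r + 1)*(r - 4)*(2 + r):
= r*(-10) + r^3 - 8 - r^2
d) r*(-10) + r^3 - 8 - r^2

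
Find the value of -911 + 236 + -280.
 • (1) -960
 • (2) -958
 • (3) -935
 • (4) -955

First: -911 + 236 = -675
Then: -675 + -280 = -955
4) -955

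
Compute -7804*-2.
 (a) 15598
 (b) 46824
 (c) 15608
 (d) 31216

-7804 * -2 = 15608
c) 15608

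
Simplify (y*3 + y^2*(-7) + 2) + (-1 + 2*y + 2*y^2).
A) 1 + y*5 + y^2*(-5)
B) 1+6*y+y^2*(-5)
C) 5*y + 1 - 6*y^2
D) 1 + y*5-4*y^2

Adding the polynomials and combining like terms:
(y*3 + y^2*(-7) + 2) + (-1 + 2*y + 2*y^2)
= 1 + y*5 + y^2*(-5)
A) 1 + y*5 + y^2*(-5)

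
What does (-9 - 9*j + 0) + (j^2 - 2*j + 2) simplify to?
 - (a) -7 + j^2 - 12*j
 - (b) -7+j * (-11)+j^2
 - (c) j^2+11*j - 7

Adding the polynomials and combining like terms:
(-9 - 9*j + 0) + (j^2 - 2*j + 2)
= -7+j * (-11)+j^2
b) -7+j * (-11)+j^2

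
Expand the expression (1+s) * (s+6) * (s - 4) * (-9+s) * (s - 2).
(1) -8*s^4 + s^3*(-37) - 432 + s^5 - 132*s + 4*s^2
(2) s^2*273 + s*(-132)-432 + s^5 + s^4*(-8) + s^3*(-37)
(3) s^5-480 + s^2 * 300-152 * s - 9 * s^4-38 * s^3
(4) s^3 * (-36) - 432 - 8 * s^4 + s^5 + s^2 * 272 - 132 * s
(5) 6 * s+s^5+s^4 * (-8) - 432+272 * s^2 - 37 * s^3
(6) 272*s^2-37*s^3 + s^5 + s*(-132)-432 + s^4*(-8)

Expanding (1+s) * (s+6) * (s - 4) * (-9+s) * (s - 2):
= 272*s^2-37*s^3 + s^5 + s*(-132)-432 + s^4*(-8)
6) 272*s^2-37*s^3 + s^5 + s*(-132)-432 + s^4*(-8)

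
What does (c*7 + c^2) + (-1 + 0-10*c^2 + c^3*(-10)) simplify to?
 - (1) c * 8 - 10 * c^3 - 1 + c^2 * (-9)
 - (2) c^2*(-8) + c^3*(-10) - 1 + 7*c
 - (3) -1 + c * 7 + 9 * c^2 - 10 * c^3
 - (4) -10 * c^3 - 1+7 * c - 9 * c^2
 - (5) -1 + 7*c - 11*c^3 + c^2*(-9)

Adding the polynomials and combining like terms:
(c*7 + c^2) + (-1 + 0 - 10*c^2 + c^3*(-10))
= -10 * c^3 - 1+7 * c - 9 * c^2
4) -10 * c^3 - 1+7 * c - 9 * c^2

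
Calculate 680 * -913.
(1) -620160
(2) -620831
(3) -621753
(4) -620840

680 * -913 = -620840
4) -620840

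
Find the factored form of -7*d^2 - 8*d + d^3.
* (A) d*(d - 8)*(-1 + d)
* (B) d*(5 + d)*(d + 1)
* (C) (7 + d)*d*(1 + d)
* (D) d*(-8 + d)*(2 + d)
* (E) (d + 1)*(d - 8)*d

We need to factor -7*d^2 - 8*d + d^3.
The factored form is (d + 1)*(d - 8)*d.
E) (d + 1)*(d - 8)*d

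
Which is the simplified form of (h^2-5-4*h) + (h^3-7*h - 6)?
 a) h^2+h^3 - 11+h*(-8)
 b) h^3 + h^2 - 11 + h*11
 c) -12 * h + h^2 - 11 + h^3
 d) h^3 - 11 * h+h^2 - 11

Adding the polynomials and combining like terms:
(h^2 - 5 - 4*h) + (h^3 - 7*h - 6)
= h^3 - 11 * h+h^2 - 11
d) h^3 - 11 * h+h^2 - 11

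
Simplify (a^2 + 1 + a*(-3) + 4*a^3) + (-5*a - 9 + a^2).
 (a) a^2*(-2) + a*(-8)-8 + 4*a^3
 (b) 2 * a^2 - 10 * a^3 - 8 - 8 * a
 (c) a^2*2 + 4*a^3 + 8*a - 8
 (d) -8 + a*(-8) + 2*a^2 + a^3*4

Adding the polynomials and combining like terms:
(a^2 + 1 + a*(-3) + 4*a^3) + (-5*a - 9 + a^2)
= -8 + a*(-8) + 2*a^2 + a^3*4
d) -8 + a*(-8) + 2*a^2 + a^3*4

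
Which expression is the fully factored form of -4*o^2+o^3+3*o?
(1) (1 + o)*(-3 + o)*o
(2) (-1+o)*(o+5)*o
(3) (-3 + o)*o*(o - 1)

We need to factor -4*o^2+o^3+3*o.
The factored form is (-3 + o)*o*(o - 1).
3) (-3 + o)*o*(o - 1)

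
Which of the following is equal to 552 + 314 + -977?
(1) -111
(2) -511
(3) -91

First: 552 + 314 = 866
Then: 866 + -977 = -111
1) -111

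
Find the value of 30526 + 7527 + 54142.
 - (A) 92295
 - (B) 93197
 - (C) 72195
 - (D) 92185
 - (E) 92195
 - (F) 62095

First: 30526 + 7527 = 38053
Then: 38053 + 54142 = 92195
E) 92195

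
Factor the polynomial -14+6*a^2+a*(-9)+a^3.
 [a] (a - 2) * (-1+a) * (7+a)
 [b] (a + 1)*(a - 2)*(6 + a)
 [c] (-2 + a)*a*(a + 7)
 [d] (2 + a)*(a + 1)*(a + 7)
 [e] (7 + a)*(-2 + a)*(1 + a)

We need to factor -14+6*a^2+a*(-9)+a^3.
The factored form is (7 + a)*(-2 + a)*(1 + a).
e) (7 + a)*(-2 + a)*(1 + a)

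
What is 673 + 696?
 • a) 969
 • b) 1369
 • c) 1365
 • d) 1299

673 + 696 = 1369
b) 1369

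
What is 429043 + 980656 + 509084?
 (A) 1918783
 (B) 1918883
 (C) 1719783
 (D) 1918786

First: 429043 + 980656 = 1409699
Then: 1409699 + 509084 = 1918783
A) 1918783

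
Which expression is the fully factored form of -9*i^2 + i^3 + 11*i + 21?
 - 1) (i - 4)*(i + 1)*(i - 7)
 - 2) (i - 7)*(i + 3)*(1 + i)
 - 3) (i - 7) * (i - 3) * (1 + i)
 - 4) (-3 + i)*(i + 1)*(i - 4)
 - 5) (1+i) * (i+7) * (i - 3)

We need to factor -9*i^2 + i^3 + 11*i + 21.
The factored form is (i - 7) * (i - 3) * (1 + i).
3) (i - 7) * (i - 3) * (1 + i)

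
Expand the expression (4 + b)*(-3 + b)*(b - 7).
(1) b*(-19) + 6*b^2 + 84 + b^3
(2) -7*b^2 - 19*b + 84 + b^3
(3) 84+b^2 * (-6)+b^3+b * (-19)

Expanding (4 + b)*(-3 + b)*(b - 7):
= 84+b^2 * (-6)+b^3+b * (-19)
3) 84+b^2 * (-6)+b^3+b * (-19)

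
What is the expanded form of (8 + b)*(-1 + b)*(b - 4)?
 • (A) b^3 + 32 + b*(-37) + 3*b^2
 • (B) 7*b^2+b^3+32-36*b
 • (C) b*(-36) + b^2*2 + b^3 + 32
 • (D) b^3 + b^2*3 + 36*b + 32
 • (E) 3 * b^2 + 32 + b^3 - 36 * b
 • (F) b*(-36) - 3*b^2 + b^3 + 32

Expanding (8 + b)*(-1 + b)*(b - 4):
= 3 * b^2 + 32 + b^3 - 36 * b
E) 3 * b^2 + 32 + b^3 - 36 * b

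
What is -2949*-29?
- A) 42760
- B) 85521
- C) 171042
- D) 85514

-2949 * -29 = 85521
B) 85521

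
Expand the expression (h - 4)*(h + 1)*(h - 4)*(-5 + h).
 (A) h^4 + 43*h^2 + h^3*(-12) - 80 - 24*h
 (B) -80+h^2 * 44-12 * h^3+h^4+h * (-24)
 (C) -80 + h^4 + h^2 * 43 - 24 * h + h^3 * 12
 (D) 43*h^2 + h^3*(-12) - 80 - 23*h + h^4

Expanding (h - 4)*(h + 1)*(h - 4)*(-5 + h):
= h^4 + 43*h^2 + h^3*(-12) - 80 - 24*h
A) h^4 + 43*h^2 + h^3*(-12) - 80 - 24*h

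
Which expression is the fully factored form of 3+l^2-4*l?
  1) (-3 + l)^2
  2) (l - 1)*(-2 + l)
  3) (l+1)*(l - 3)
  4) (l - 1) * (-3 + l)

We need to factor 3+l^2-4*l.
The factored form is (l - 1) * (-3 + l).
4) (l - 1) * (-3 + l)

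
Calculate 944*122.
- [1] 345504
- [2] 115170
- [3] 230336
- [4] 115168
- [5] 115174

944 * 122 = 115168
4) 115168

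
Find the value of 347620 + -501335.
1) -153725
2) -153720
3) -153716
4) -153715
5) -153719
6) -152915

347620 + -501335 = -153715
4) -153715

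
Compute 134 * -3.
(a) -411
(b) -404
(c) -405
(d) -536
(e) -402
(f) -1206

134 * -3 = -402
e) -402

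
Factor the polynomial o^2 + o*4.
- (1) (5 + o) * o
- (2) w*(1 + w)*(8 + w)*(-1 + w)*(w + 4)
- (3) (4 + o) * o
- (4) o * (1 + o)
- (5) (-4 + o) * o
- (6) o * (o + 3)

We need to factor o^2 + o*4.
The factored form is (4 + o) * o.
3) (4 + o) * o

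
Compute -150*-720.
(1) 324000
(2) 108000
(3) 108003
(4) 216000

-150 * -720 = 108000
2) 108000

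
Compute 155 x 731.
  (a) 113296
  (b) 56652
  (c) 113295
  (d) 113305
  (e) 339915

155 * 731 = 113305
d) 113305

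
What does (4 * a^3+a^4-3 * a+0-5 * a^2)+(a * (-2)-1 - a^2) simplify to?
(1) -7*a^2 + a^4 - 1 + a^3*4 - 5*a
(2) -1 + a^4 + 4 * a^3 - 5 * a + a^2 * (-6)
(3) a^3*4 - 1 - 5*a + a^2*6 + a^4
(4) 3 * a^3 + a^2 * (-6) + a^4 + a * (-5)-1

Adding the polynomials and combining like terms:
(4*a^3 + a^4 - 3*a + 0 - 5*a^2) + (a*(-2) - 1 - a^2)
= -1 + a^4 + 4 * a^3 - 5 * a + a^2 * (-6)
2) -1 + a^4 + 4 * a^3 - 5 * a + a^2 * (-6)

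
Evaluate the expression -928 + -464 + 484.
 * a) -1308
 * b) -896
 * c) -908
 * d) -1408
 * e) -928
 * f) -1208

First: -928 + -464 = -1392
Then: -1392 + 484 = -908
c) -908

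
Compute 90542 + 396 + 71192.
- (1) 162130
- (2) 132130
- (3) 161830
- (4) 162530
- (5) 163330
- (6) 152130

First: 90542 + 396 = 90938
Then: 90938 + 71192 = 162130
1) 162130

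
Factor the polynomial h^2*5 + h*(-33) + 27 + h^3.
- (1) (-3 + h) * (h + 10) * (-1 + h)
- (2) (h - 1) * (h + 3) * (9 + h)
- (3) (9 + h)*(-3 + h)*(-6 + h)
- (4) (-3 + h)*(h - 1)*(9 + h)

We need to factor h^2*5 + h*(-33) + 27 + h^3.
The factored form is (-3 + h)*(h - 1)*(9 + h).
4) (-3 + h)*(h - 1)*(9 + h)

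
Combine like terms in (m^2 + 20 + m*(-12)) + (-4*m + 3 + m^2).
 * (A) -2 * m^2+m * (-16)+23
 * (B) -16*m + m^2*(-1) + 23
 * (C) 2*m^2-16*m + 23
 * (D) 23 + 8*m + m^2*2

Adding the polynomials and combining like terms:
(m^2 + 20 + m*(-12)) + (-4*m + 3 + m^2)
= 2*m^2-16*m + 23
C) 2*m^2-16*m + 23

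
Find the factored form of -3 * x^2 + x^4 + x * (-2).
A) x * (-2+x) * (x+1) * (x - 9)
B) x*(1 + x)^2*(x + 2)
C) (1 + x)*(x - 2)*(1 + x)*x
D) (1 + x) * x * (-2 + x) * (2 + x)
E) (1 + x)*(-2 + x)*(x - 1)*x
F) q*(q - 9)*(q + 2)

We need to factor -3 * x^2 + x^4 + x * (-2).
The factored form is (1 + x)*(x - 2)*(1 + x)*x.
C) (1 + x)*(x - 2)*(1 + x)*x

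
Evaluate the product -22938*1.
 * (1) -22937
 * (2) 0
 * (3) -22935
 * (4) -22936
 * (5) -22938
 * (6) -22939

-22938 * 1 = -22938
5) -22938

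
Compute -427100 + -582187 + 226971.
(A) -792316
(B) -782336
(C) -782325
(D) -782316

First: -427100 + -582187 = -1009287
Then: -1009287 + 226971 = -782316
D) -782316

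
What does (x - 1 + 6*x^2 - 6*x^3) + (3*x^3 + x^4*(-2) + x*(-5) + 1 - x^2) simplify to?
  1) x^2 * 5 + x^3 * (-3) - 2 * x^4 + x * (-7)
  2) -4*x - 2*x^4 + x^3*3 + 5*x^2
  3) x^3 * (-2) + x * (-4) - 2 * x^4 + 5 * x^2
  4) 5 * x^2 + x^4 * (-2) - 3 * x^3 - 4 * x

Adding the polynomials and combining like terms:
(x - 1 + 6*x^2 - 6*x^3) + (3*x^3 + x^4*(-2) + x*(-5) + 1 - x^2)
= 5 * x^2 + x^4 * (-2) - 3 * x^3 - 4 * x
4) 5 * x^2 + x^4 * (-2) - 3 * x^3 - 4 * x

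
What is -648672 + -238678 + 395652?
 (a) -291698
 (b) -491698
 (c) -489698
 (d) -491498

First: -648672 + -238678 = -887350
Then: -887350 + 395652 = -491698
b) -491698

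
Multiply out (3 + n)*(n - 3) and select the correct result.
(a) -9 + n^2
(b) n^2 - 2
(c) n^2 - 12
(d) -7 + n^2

Expanding (3 + n)*(n - 3):
= -9 + n^2
a) -9 + n^2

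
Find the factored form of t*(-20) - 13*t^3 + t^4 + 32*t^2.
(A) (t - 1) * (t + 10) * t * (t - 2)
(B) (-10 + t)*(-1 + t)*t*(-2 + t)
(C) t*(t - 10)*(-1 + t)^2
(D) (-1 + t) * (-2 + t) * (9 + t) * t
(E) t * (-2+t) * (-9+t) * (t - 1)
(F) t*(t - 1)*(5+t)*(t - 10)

We need to factor t*(-20) - 13*t^3 + t^4 + 32*t^2.
The factored form is (-10 + t)*(-1 + t)*t*(-2 + t).
B) (-10 + t)*(-1 + t)*t*(-2 + t)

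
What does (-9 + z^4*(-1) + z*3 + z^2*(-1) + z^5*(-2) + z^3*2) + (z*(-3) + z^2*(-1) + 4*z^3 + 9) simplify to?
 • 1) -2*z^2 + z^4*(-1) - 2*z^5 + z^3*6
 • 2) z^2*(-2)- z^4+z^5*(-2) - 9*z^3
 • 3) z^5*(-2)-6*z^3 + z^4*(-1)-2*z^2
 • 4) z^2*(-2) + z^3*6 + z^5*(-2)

Adding the polynomials and combining like terms:
(-9 + z^4*(-1) + z*3 + z^2*(-1) + z^5*(-2) + z^3*2) + (z*(-3) + z^2*(-1) + 4*z^3 + 9)
= -2*z^2 + z^4*(-1) - 2*z^5 + z^3*6
1) -2*z^2 + z^4*(-1) - 2*z^5 + z^3*6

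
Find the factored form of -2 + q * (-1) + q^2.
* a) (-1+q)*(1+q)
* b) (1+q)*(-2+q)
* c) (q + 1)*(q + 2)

We need to factor -2 + q * (-1) + q^2.
The factored form is (1+q)*(-2+q).
b) (1+q)*(-2+q)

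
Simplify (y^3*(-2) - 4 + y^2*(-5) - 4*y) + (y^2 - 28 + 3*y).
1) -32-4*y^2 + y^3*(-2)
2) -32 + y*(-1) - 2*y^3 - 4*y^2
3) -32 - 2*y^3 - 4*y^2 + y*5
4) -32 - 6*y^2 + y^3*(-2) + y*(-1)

Adding the polynomials and combining like terms:
(y^3*(-2) - 4 + y^2*(-5) - 4*y) + (y^2 - 28 + 3*y)
= -32 + y*(-1) - 2*y^3 - 4*y^2
2) -32 + y*(-1) - 2*y^3 - 4*y^2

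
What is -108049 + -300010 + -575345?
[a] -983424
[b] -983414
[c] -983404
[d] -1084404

First: -108049 + -300010 = -408059
Then: -408059 + -575345 = -983404
c) -983404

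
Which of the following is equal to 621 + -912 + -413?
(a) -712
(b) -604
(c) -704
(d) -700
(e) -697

First: 621 + -912 = -291
Then: -291 + -413 = -704
c) -704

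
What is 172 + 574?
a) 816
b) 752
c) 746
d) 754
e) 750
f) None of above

172 + 574 = 746
c) 746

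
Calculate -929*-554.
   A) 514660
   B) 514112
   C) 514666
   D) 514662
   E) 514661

-929 * -554 = 514666
C) 514666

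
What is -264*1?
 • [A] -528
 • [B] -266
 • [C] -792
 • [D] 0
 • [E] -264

-264 * 1 = -264
E) -264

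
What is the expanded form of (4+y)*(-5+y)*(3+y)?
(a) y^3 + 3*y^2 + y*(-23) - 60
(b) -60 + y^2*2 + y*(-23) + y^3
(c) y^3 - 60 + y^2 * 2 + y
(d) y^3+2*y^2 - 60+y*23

Expanding (4+y)*(-5+y)*(3+y):
= -60 + y^2*2 + y*(-23) + y^3
b) -60 + y^2*2 + y*(-23) + y^3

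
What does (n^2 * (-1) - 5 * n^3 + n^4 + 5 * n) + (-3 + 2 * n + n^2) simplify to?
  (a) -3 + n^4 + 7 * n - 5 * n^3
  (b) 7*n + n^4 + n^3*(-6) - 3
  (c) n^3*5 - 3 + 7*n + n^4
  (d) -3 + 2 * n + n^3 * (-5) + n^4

Adding the polynomials and combining like terms:
(n^2*(-1) - 5*n^3 + n^4 + 5*n) + (-3 + 2*n + n^2)
= -3 + n^4 + 7 * n - 5 * n^3
a) -3 + n^4 + 7 * n - 5 * n^3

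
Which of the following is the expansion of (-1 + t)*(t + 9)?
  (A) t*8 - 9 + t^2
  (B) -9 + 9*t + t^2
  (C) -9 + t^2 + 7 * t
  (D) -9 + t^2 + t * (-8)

Expanding (-1 + t)*(t + 9):
= t*8 - 9 + t^2
A) t*8 - 9 + t^2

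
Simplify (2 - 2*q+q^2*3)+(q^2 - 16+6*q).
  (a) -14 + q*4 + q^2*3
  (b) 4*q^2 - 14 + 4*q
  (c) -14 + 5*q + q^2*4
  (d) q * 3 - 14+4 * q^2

Adding the polynomials and combining like terms:
(2 - 2*q + q^2*3) + (q^2 - 16 + 6*q)
= 4*q^2 - 14 + 4*q
b) 4*q^2 - 14 + 4*q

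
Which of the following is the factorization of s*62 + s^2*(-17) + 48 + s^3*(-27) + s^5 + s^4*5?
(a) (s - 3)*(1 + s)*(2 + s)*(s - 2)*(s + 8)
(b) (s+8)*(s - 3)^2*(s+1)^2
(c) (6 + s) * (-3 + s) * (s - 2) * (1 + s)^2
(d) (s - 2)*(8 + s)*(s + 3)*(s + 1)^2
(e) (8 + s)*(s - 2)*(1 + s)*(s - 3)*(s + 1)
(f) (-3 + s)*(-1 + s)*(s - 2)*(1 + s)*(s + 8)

We need to factor s*62 + s^2*(-17) + 48 + s^3*(-27) + s^5 + s^4*5.
The factored form is (8 + s)*(s - 2)*(1 + s)*(s - 3)*(s + 1).
e) (8 + s)*(s - 2)*(1 + s)*(s - 3)*(s + 1)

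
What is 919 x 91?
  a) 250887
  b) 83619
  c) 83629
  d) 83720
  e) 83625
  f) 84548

919 * 91 = 83629
c) 83629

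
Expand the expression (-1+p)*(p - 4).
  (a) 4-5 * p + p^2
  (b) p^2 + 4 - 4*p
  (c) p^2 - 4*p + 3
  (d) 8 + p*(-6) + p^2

Expanding (-1+p)*(p - 4):
= 4-5 * p + p^2
a) 4-5 * p + p^2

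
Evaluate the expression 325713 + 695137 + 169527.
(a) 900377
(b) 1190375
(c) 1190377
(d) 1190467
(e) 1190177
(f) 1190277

First: 325713 + 695137 = 1020850
Then: 1020850 + 169527 = 1190377
c) 1190377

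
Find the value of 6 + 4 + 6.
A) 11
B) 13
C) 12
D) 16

First: 6 + 4 = 10
Then: 10 + 6 = 16
D) 16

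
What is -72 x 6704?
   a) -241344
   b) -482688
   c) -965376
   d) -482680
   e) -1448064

-72 * 6704 = -482688
b) -482688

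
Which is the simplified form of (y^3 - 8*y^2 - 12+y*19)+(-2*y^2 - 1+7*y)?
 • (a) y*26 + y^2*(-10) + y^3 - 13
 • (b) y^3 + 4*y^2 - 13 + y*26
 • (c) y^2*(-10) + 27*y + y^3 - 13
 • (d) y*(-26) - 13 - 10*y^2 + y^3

Adding the polynomials and combining like terms:
(y^3 - 8*y^2 - 12 + y*19) + (-2*y^2 - 1 + 7*y)
= y*26 + y^2*(-10) + y^3 - 13
a) y*26 + y^2*(-10) + y^3 - 13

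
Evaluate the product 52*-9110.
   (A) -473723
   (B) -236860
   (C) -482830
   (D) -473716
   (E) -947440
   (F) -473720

52 * -9110 = -473720
F) -473720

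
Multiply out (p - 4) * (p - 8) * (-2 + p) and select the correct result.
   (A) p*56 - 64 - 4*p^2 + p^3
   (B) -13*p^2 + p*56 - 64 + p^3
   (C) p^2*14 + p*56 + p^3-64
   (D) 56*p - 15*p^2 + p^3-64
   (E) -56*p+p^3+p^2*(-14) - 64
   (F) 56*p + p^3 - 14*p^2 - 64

Expanding (p - 4) * (p - 8) * (-2 + p):
= 56*p + p^3 - 14*p^2 - 64
F) 56*p + p^3 - 14*p^2 - 64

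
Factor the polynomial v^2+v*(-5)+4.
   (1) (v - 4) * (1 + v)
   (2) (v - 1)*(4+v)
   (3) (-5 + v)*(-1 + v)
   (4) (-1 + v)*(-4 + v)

We need to factor v^2+v*(-5)+4.
The factored form is (-1 + v)*(-4 + v).
4) (-1 + v)*(-4 + v)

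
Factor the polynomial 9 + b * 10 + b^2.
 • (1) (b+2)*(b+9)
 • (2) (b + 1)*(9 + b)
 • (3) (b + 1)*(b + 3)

We need to factor 9 + b * 10 + b^2.
The factored form is (b + 1)*(9 + b).
2) (b + 1)*(9 + b)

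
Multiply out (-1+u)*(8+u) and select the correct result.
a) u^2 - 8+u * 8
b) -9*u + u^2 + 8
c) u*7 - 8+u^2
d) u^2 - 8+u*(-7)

Expanding (-1+u)*(8+u):
= u*7 - 8+u^2
c) u*7 - 8+u^2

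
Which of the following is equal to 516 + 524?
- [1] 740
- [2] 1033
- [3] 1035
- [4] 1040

516 + 524 = 1040
4) 1040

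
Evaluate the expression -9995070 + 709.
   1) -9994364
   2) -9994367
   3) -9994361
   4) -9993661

-9995070 + 709 = -9994361
3) -9994361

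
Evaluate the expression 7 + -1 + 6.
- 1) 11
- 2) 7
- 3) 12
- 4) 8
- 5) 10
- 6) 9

First: 7 + -1 = 6
Then: 6 + 6 = 12
3) 12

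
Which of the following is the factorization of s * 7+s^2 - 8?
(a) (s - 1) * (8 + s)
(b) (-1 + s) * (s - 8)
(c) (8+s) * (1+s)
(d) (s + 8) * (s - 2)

We need to factor s * 7+s^2 - 8.
The factored form is (s - 1) * (8 + s).
a) (s - 1) * (8 + s)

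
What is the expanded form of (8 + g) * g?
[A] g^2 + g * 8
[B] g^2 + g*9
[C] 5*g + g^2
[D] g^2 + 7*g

Expanding (8 + g) * g:
= g^2 + g * 8
A) g^2 + g * 8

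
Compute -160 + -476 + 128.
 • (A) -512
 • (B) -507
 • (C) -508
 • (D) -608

First: -160 + -476 = -636
Then: -636 + 128 = -508
C) -508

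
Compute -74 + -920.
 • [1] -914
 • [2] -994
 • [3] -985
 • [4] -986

-74 + -920 = -994
2) -994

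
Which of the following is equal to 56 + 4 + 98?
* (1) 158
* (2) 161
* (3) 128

First: 56 + 4 = 60
Then: 60 + 98 = 158
1) 158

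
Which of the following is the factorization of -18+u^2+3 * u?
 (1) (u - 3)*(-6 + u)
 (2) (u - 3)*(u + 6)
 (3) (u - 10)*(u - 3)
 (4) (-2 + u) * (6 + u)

We need to factor -18+u^2+3 * u.
The factored form is (u - 3)*(u + 6).
2) (u - 3)*(u + 6)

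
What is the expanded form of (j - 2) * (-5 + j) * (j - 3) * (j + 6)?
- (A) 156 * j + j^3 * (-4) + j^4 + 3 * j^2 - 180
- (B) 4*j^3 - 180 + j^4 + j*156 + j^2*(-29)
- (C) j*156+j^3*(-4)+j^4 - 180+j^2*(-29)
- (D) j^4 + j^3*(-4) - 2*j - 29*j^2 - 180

Expanding (j - 2) * (-5 + j) * (j - 3) * (j + 6):
= j*156+j^3*(-4)+j^4 - 180+j^2*(-29)
C) j*156+j^3*(-4)+j^4 - 180+j^2*(-29)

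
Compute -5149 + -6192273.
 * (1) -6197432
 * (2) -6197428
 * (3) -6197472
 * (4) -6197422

-5149 + -6192273 = -6197422
4) -6197422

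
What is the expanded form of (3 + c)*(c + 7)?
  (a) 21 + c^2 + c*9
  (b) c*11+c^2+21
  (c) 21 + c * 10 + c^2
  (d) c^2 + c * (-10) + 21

Expanding (3 + c)*(c + 7):
= 21 + c * 10 + c^2
c) 21 + c * 10 + c^2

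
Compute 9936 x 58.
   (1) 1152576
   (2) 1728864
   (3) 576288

9936 * 58 = 576288
3) 576288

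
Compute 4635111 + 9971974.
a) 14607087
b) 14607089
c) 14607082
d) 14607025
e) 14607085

4635111 + 9971974 = 14607085
e) 14607085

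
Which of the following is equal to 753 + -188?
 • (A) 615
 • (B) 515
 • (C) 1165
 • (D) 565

753 + -188 = 565
D) 565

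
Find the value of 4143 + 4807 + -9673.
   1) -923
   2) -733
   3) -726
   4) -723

First: 4143 + 4807 = 8950
Then: 8950 + -9673 = -723
4) -723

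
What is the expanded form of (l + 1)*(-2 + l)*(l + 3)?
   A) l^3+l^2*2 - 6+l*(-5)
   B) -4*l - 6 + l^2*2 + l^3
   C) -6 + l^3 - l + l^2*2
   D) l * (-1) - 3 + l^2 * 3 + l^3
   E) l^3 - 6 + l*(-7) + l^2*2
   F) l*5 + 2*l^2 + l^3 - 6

Expanding (l + 1)*(-2 + l)*(l + 3):
= l^3+l^2*2 - 6+l*(-5)
A) l^3+l^2*2 - 6+l*(-5)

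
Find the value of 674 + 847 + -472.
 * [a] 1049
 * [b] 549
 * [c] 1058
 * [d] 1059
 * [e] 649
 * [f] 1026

First: 674 + 847 = 1521
Then: 1521 + -472 = 1049
a) 1049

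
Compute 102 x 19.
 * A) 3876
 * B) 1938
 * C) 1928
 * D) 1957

102 * 19 = 1938
B) 1938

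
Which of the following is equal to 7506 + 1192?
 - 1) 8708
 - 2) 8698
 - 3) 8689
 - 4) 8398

7506 + 1192 = 8698
2) 8698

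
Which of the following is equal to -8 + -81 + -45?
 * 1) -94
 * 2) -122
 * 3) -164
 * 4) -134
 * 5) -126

First: -8 + -81 = -89
Then: -89 + -45 = -134
4) -134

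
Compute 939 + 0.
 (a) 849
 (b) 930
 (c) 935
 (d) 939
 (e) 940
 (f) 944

939 + 0 = 939
d) 939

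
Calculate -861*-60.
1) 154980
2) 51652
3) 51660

-861 * -60 = 51660
3) 51660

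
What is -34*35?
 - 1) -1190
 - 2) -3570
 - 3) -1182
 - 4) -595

-34 * 35 = -1190
1) -1190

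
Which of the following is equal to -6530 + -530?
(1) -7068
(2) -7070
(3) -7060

-6530 + -530 = -7060
3) -7060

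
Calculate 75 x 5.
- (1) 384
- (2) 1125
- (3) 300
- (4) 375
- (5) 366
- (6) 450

75 * 5 = 375
4) 375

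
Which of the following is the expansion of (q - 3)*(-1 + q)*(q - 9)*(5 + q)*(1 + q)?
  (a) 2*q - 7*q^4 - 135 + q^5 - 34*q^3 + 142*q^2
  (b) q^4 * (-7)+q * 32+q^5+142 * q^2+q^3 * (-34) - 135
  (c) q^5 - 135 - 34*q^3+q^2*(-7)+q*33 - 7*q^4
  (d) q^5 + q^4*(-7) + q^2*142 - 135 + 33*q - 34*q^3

Expanding (q - 3)*(-1 + q)*(q - 9)*(5 + q)*(1 + q):
= q^5 + q^4*(-7) + q^2*142 - 135 + 33*q - 34*q^3
d) q^5 + q^4*(-7) + q^2*142 - 135 + 33*q - 34*q^3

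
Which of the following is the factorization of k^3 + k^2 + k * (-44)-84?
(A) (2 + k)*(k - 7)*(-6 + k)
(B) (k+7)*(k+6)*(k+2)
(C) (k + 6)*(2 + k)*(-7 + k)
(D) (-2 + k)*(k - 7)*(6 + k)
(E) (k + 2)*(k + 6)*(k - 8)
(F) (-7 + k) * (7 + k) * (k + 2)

We need to factor k^3 + k^2 + k * (-44)-84.
The factored form is (k + 6)*(2 + k)*(-7 + k).
C) (k + 6)*(2 + k)*(-7 + k)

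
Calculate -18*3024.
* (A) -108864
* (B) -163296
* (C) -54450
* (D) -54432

-18 * 3024 = -54432
D) -54432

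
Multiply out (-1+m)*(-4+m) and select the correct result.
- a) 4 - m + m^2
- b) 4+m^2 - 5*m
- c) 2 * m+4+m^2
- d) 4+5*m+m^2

Expanding (-1+m)*(-4+m):
= 4+m^2 - 5*m
b) 4+m^2 - 5*m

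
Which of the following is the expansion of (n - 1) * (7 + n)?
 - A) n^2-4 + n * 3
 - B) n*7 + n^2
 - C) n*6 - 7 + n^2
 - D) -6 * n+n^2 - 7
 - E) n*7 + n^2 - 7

Expanding (n - 1) * (7 + n):
= n*6 - 7 + n^2
C) n*6 - 7 + n^2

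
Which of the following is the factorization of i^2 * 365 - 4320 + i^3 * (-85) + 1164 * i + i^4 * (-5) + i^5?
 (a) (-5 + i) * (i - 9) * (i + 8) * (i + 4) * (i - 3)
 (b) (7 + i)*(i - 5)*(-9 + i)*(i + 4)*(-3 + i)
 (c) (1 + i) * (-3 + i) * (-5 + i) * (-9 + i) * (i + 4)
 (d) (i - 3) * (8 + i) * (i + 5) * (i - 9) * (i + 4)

We need to factor i^2 * 365 - 4320 + i^3 * (-85) + 1164 * i + i^4 * (-5) + i^5.
The factored form is (-5 + i) * (i - 9) * (i + 8) * (i + 4) * (i - 3).
a) (-5 + i) * (i - 9) * (i + 8) * (i + 4) * (i - 3)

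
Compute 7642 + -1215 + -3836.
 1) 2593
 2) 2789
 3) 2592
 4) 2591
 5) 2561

First: 7642 + -1215 = 6427
Then: 6427 + -3836 = 2591
4) 2591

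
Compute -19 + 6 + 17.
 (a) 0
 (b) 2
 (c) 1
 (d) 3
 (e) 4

First: -19 + 6 = -13
Then: -13 + 17 = 4
e) 4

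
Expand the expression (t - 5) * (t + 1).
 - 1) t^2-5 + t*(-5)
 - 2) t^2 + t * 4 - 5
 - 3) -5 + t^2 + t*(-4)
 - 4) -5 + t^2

Expanding (t - 5) * (t + 1):
= -5 + t^2 + t*(-4)
3) -5 + t^2 + t*(-4)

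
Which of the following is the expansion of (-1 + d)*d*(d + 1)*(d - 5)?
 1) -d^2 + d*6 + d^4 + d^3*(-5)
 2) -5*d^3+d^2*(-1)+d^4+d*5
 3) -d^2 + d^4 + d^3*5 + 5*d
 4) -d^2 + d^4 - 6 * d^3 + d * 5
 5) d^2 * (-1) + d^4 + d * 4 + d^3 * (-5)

Expanding (-1 + d)*d*(d + 1)*(d - 5):
= -5*d^3+d^2*(-1)+d^4+d*5
2) -5*d^3+d^2*(-1)+d^4+d*5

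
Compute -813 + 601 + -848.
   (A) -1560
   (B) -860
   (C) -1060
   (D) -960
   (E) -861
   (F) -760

First: -813 + 601 = -212
Then: -212 + -848 = -1060
C) -1060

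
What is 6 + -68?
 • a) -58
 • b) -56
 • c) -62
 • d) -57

6 + -68 = -62
c) -62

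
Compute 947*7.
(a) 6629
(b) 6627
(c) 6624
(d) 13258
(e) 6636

947 * 7 = 6629
a) 6629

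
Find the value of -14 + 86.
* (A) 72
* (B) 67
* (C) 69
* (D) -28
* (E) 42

-14 + 86 = 72
A) 72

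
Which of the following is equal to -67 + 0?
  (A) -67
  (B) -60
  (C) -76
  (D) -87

-67 + 0 = -67
A) -67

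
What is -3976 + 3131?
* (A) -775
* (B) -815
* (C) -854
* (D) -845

-3976 + 3131 = -845
D) -845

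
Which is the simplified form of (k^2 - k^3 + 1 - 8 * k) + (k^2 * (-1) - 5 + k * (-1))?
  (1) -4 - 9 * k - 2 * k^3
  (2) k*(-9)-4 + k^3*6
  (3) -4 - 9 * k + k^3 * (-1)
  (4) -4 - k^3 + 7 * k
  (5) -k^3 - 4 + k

Adding the polynomials and combining like terms:
(k^2 - k^3 + 1 - 8*k) + (k^2*(-1) - 5 + k*(-1))
= -4 - 9 * k + k^3 * (-1)
3) -4 - 9 * k + k^3 * (-1)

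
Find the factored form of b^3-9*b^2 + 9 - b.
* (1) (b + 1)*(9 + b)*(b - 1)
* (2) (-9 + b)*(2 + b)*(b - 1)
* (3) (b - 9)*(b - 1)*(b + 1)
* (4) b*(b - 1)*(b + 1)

We need to factor b^3-9*b^2 + 9 - b.
The factored form is (b - 9)*(b - 1)*(b + 1).
3) (b - 9)*(b - 1)*(b + 1)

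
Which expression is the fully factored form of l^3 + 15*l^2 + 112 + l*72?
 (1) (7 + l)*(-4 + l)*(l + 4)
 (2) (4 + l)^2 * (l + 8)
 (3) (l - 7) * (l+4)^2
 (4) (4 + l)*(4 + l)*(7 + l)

We need to factor l^3 + 15*l^2 + 112 + l*72.
The factored form is (4 + l)*(4 + l)*(7 + l).
4) (4 + l)*(4 + l)*(7 + l)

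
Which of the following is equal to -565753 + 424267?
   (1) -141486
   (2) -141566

-565753 + 424267 = -141486
1) -141486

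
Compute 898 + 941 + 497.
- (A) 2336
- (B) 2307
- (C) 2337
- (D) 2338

First: 898 + 941 = 1839
Then: 1839 + 497 = 2336
A) 2336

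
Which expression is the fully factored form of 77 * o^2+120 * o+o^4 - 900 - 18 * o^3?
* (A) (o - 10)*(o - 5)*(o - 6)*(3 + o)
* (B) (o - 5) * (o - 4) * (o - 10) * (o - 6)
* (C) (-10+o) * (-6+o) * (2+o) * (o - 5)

We need to factor 77 * o^2+120 * o+o^4 - 900 - 18 * o^3.
The factored form is (o - 10)*(o - 5)*(o - 6)*(3 + o).
A) (o - 10)*(o - 5)*(o - 6)*(3 + o)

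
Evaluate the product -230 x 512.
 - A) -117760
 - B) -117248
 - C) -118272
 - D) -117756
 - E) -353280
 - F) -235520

-230 * 512 = -117760
A) -117760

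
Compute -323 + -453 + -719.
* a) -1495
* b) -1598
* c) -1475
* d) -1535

First: -323 + -453 = -776
Then: -776 + -719 = -1495
a) -1495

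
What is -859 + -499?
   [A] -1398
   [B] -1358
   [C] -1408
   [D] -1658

-859 + -499 = -1358
B) -1358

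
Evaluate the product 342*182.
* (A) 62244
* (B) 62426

342 * 182 = 62244
A) 62244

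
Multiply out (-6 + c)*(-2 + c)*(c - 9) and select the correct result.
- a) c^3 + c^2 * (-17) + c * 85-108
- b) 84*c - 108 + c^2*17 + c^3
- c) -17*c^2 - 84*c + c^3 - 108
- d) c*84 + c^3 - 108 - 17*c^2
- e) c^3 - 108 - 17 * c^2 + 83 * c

Expanding (-6 + c)*(-2 + c)*(c - 9):
= c*84 + c^3 - 108 - 17*c^2
d) c*84 + c^3 - 108 - 17*c^2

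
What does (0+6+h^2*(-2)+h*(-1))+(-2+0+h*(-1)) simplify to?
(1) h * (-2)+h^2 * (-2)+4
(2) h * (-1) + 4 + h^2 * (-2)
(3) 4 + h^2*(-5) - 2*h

Adding the polynomials and combining like terms:
(0 + 6 + h^2*(-2) + h*(-1)) + (-2 + 0 + h*(-1))
= h * (-2)+h^2 * (-2)+4
1) h * (-2)+h^2 * (-2)+4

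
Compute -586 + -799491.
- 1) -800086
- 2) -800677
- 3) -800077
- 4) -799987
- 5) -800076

-586 + -799491 = -800077
3) -800077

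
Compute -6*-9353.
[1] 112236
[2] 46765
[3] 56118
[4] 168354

-6 * -9353 = 56118
3) 56118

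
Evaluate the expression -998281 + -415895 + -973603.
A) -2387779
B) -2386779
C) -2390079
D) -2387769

First: -998281 + -415895 = -1414176
Then: -1414176 + -973603 = -2387779
A) -2387779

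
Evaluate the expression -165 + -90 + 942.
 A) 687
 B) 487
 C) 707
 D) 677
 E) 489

First: -165 + -90 = -255
Then: -255 + 942 = 687
A) 687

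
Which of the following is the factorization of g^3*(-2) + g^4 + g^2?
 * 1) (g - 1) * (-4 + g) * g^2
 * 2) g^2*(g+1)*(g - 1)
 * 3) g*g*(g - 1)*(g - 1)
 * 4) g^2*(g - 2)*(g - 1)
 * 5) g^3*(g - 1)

We need to factor g^3*(-2) + g^4 + g^2.
The factored form is g*g*(g - 1)*(g - 1).
3) g*g*(g - 1)*(g - 1)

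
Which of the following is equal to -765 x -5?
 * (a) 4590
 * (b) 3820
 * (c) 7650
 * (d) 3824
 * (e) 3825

-765 * -5 = 3825
e) 3825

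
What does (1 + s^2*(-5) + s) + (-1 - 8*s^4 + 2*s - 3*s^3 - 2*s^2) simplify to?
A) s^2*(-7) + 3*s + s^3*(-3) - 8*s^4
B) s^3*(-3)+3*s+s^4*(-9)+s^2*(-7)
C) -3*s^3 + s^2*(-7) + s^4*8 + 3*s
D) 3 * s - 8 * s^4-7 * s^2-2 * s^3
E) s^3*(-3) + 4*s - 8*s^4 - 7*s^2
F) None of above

Adding the polynomials and combining like terms:
(1 + s^2*(-5) + s) + (-1 - 8*s^4 + 2*s - 3*s^3 - 2*s^2)
= s^2*(-7) + 3*s + s^3*(-3) - 8*s^4
A) s^2*(-7) + 3*s + s^3*(-3) - 8*s^4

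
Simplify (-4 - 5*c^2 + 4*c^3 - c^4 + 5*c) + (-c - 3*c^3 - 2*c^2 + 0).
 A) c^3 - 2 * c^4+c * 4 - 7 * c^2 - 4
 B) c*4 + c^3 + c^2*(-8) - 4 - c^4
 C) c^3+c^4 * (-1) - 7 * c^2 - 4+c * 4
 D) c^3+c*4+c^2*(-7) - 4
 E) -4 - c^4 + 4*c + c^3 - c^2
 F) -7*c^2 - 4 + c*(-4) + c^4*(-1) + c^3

Adding the polynomials and combining like terms:
(-4 - 5*c^2 + 4*c^3 - c^4 + 5*c) + (-c - 3*c^3 - 2*c^2 + 0)
= c^3+c^4 * (-1) - 7 * c^2 - 4+c * 4
C) c^3+c^4 * (-1) - 7 * c^2 - 4+c * 4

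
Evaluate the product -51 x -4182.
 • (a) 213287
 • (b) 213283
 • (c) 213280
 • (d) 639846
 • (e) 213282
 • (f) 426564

-51 * -4182 = 213282
e) 213282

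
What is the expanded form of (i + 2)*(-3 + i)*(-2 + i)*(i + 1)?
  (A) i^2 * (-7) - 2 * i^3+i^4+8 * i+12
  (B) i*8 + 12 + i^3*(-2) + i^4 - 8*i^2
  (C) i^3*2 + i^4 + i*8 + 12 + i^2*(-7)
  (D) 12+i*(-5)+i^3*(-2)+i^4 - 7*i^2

Expanding (i + 2)*(-3 + i)*(-2 + i)*(i + 1):
= i^2 * (-7) - 2 * i^3+i^4+8 * i+12
A) i^2 * (-7) - 2 * i^3+i^4+8 * i+12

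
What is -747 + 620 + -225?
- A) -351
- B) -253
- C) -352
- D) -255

First: -747 + 620 = -127
Then: -127 + -225 = -352
C) -352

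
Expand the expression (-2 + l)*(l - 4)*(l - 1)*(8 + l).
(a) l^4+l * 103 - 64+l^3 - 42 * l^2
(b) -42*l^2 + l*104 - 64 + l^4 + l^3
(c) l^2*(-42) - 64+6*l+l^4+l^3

Expanding (-2 + l)*(l - 4)*(l - 1)*(8 + l):
= -42*l^2 + l*104 - 64 + l^4 + l^3
b) -42*l^2 + l*104 - 64 + l^4 + l^3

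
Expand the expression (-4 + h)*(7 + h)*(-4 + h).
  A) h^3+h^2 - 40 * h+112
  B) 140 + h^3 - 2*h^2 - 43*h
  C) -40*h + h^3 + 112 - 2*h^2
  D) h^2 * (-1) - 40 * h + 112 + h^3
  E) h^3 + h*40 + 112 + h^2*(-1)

Expanding (-4 + h)*(7 + h)*(-4 + h):
= h^2 * (-1) - 40 * h + 112 + h^3
D) h^2 * (-1) - 40 * h + 112 + h^3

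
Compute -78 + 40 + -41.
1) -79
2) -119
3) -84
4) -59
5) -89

First: -78 + 40 = -38
Then: -38 + -41 = -79
1) -79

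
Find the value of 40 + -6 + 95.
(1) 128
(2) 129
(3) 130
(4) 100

First: 40 + -6 = 34
Then: 34 + 95 = 129
2) 129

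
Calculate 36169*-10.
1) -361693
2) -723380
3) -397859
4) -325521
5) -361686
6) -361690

36169 * -10 = -361690
6) -361690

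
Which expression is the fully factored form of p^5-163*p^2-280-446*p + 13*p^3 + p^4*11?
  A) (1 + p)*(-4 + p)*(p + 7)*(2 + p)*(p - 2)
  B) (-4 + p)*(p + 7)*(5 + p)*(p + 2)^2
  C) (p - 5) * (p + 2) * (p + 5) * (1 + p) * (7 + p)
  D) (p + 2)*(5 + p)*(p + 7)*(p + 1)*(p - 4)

We need to factor p^5-163*p^2-280-446*p + 13*p^3 + p^4*11.
The factored form is (p + 2)*(5 + p)*(p + 7)*(p + 1)*(p - 4).
D) (p + 2)*(5 + p)*(p + 7)*(p + 1)*(p - 4)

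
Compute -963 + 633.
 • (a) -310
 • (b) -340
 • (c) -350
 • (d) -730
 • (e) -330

-963 + 633 = -330
e) -330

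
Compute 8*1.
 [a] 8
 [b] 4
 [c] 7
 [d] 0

8 * 1 = 8
a) 8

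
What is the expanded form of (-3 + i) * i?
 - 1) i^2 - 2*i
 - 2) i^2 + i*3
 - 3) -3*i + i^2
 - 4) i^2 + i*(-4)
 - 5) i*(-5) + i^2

Expanding (-3 + i) * i:
= -3*i + i^2
3) -3*i + i^2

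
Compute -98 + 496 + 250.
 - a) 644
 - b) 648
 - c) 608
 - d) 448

First: -98 + 496 = 398
Then: 398 + 250 = 648
b) 648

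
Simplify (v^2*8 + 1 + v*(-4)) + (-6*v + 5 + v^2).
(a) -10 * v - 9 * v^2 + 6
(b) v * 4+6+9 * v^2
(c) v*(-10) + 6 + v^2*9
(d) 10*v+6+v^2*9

Adding the polynomials and combining like terms:
(v^2*8 + 1 + v*(-4)) + (-6*v + 5 + v^2)
= v*(-10) + 6 + v^2*9
c) v*(-10) + 6 + v^2*9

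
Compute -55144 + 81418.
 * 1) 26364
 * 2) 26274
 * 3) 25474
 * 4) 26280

-55144 + 81418 = 26274
2) 26274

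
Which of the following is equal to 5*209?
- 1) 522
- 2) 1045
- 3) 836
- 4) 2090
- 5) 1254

5 * 209 = 1045
2) 1045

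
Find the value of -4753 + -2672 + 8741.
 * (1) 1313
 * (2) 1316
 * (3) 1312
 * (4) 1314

First: -4753 + -2672 = -7425
Then: -7425 + 8741 = 1316
2) 1316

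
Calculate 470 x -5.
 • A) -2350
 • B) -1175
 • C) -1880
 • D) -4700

470 * -5 = -2350
A) -2350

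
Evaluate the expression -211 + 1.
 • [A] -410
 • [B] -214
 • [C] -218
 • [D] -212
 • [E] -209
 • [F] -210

-211 + 1 = -210
F) -210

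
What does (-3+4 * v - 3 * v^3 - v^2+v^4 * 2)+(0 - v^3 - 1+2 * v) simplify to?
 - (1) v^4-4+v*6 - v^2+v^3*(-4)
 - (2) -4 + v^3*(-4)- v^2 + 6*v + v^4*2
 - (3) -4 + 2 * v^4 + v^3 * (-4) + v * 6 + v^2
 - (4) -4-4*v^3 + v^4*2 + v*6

Adding the polynomials and combining like terms:
(-3 + 4*v - 3*v^3 - v^2 + v^4*2) + (0 - v^3 - 1 + 2*v)
= -4 + v^3*(-4)- v^2 + 6*v + v^4*2
2) -4 + v^3*(-4)- v^2 + 6*v + v^4*2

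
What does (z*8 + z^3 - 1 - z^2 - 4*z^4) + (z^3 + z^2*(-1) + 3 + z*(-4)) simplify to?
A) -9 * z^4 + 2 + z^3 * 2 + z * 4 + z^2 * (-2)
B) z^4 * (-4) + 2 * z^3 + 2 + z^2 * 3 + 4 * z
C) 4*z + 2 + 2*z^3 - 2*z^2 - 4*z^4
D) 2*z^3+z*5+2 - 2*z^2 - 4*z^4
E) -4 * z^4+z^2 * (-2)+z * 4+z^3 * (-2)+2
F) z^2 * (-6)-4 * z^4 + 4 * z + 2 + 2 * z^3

Adding the polynomials and combining like terms:
(z*8 + z^3 - 1 - z^2 - 4*z^4) + (z^3 + z^2*(-1) + 3 + z*(-4))
= 4*z + 2 + 2*z^3 - 2*z^2 - 4*z^4
C) 4*z + 2 + 2*z^3 - 2*z^2 - 4*z^4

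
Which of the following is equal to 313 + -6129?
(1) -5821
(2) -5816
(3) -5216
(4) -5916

313 + -6129 = -5816
2) -5816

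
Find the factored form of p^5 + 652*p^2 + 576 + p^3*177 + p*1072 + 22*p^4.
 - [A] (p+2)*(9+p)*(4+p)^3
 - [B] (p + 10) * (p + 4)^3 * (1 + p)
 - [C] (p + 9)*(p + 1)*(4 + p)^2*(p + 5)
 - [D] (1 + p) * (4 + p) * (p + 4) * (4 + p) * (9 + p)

We need to factor p^5 + 652*p^2 + 576 + p^3*177 + p*1072 + 22*p^4.
The factored form is (1 + p) * (4 + p) * (p + 4) * (4 + p) * (9 + p).
D) (1 + p) * (4 + p) * (p + 4) * (4 + p) * (9 + p)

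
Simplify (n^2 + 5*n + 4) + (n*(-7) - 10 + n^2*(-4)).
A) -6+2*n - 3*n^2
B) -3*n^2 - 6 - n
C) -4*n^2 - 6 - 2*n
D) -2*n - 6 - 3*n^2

Adding the polynomials and combining like terms:
(n^2 + 5*n + 4) + (n*(-7) - 10 + n^2*(-4))
= -2*n - 6 - 3*n^2
D) -2*n - 6 - 3*n^2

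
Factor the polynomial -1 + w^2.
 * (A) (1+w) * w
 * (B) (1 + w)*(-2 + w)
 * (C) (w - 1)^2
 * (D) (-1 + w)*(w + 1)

We need to factor -1 + w^2.
The factored form is (-1 + w)*(w + 1).
D) (-1 + w)*(w + 1)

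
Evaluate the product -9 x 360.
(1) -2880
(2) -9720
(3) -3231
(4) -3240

-9 * 360 = -3240
4) -3240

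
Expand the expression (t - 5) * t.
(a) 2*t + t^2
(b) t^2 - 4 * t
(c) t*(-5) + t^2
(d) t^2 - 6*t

Expanding (t - 5) * t:
= t*(-5) + t^2
c) t*(-5) + t^2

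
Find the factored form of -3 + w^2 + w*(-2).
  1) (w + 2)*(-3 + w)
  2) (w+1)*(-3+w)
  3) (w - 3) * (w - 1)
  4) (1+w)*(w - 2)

We need to factor -3 + w^2 + w*(-2).
The factored form is (w+1)*(-3+w).
2) (w+1)*(-3+w)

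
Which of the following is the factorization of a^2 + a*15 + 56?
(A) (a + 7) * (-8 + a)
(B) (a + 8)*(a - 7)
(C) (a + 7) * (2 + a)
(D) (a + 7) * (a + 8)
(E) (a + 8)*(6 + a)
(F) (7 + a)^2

We need to factor a^2 + a*15 + 56.
The factored form is (a + 7) * (a + 8).
D) (a + 7) * (a + 8)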